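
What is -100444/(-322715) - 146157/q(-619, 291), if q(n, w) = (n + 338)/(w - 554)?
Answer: -12404907570301/90682915 ≈ -1.3679e+5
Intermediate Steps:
q(n, w) = (338 + n)/(-554 + w)
-100444/(-322715) - 146157/q(-619, 291) = -100444/(-322715) - 146157*(-554 + 291)/(338 - 619) = -100444*(-1/322715) - 146157/(-281/(-263)) = 100444/322715 - 146157/((-1/263*(-281))) = 100444/322715 - 146157/281/263 = 100444/322715 - 146157*263/281 = 100444/322715 - 38439291/281 = -12404907570301/90682915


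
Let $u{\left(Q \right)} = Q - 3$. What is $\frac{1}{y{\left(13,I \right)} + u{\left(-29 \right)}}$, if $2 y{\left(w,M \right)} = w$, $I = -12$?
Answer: $- \frac{2}{51} \approx -0.039216$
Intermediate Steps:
$u{\left(Q \right)} = -3 + Q$ ($u{\left(Q \right)} = Q - 3 = -3 + Q$)
$y{\left(w,M \right)} = \frac{w}{2}$
$\frac{1}{y{\left(13,I \right)} + u{\left(-29 \right)}} = \frac{1}{\frac{1}{2} \cdot 13 - 32} = \frac{1}{\frac{13}{2} - 32} = \frac{1}{- \frac{51}{2}} = - \frac{2}{51}$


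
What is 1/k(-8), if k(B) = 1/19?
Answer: 19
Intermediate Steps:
k(B) = 1/19
1/k(-8) = 1/(1/19) = 19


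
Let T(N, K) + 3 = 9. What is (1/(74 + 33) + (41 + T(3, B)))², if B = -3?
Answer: 25300900/11449 ≈ 2209.9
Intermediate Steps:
T(N, K) = 6 (T(N, K) = -3 + 9 = 6)
(1/(74 + 33) + (41 + T(3, B)))² = (1/(74 + 33) + (41 + 6))² = (1/107 + 47)² = (5030/107)² = 25300900/11449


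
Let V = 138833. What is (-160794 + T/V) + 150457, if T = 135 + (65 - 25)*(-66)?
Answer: -1435119226/138833 ≈ -10337.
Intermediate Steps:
T = -2505 (T = 135 + 40*(-66) = 135 - 2640 = -2505)
(-160794 + T/V) + 150457 = (-160794 - 2505/138833) + 150457 = -22323515907/138833 + 150457 = -1435119226/138833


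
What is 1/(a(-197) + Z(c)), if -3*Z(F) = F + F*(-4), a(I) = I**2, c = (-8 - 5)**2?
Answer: 1/38978 ≈ 2.5655e-5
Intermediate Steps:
c = 169 (c = (-13)**2 = 169)
Z(F) = F (Z(F) = -(F + F*(-4))/3 = -(F - 4*F)/3 = -(-1)*F = F)
1/(a(-197) + Z(c)) = 1/((-197)**2 + 169) = 1/(38809 + 169) = 1/38978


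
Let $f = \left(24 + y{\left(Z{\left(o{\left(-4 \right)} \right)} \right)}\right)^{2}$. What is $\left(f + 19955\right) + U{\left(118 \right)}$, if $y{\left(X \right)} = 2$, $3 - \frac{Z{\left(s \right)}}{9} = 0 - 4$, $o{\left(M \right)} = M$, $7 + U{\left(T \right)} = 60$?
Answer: $20684$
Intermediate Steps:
$U{\left(T \right)} = 53$ ($U{\left(T \right)} = -7 + 60 = 53$)
$Z{\left(s \right)} = 63$ ($Z{\left(s \right)} = 27 - 9 \left(0 - 4\right) = 27 - -36 = 27 + 36 = 63$)
$f = 676$ ($f = \left(24 + 2\right)^{2} = 26^{2} = 676$)
$\left(f + 19955\right) + U{\left(118 \right)} = \left(676 + 19955\right) + 53 = 20631 + 53 = 20684$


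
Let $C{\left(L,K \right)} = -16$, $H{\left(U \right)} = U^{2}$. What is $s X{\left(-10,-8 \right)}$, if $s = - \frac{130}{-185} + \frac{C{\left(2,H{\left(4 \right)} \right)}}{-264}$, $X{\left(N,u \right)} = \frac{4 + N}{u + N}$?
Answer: $\frac{932}{3663} \approx 0.25444$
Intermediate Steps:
$X{\left(N,u \right)} = \frac{4 + N}{N + u}$
$s = \frac{932}{1221}$ ($s = - \frac{130}{-185} - \frac{16}{-264} = \left(-130\right) \left(- \frac{1}{185}\right) - - \frac{2}{33} = \frac{26}{37} + \frac{2}{33} = \frac{932}{1221} \approx 0.76331$)
$s X{\left(-10,-8 \right)} = \frac{932 \frac{4 - 10}{-10 - 8}}{1221} = \frac{932 \frac{1}{-18} \left(-6\right)}{1221} = \frac{932 \left(\left(- \frac{1}{18}\right) \left(-6\right)\right)}{1221} = \frac{932}{1221} \cdot \frac{1}{3} = \frac{932}{3663}$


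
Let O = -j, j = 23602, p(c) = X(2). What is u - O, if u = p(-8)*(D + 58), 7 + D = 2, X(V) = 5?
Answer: 23867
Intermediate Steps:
p(c) = 5
D = -5 (D = -7 + 2 = -5)
u = 265 (u = 5*(-5 + 58) = 5*53 = 265)
O = -23602 (O = -1*23602 = -23602)
u - O = 265 - 1*(-23602) = 265 + 23602 = 23867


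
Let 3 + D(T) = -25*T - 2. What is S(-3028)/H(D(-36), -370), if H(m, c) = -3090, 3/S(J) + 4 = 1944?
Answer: -1/1998200 ≈ -5.0045e-7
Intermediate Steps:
D(T) = -5 - 25*T (D(T) = -3 + (-25*T - 2) = -3 + (-2 - 25*T) = -5 - 25*T)
S(J) = 3/1940 (S(J) = 3/(-4 + 1944) = 3/1940)
S(-3028)/H(D(-36), -370) = (3/1940)/(-3090) = (3/1940)*(-1/3090) = -1/1998200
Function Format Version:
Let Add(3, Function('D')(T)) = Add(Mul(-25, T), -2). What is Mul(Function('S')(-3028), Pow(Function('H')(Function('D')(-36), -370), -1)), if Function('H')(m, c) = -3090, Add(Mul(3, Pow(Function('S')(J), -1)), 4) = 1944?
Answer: Rational(-1, 1998200) ≈ -5.0045e-7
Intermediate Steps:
Function('D')(T) = Add(-5, Mul(-25, T)) (Function('D')(T) = Add(-3, Add(Mul(-25, T), -2)) = Add(-3, Add(-2, Mul(-25, T))) = Add(-5, Mul(-25, T)))
Function('S')(J) = Rational(3, 1940) (Function('S')(J) = Mul(3, Pow(Add(-4, 1944), -1)) = Mul(3, Pow(1940, -1)) = Mul(3, Rational(1, 1940)) = Rational(3, 1940))
Mul(Function('S')(-3028), Pow(Function('H')(Function('D')(-36), -370), -1)) = Mul(Rational(3, 1940), Pow(-3090, -1)) = Mul(Rational(3, 1940), Rational(-1, 3090)) = Rational(-1, 1998200)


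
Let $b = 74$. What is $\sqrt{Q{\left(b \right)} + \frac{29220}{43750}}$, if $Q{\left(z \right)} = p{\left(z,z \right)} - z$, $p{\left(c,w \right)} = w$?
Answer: $\frac{\sqrt{20454}}{175} \approx 0.81724$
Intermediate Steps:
$Q{\left(z \right)} = 0$ ($Q{\left(z \right)} = z - z = 0$)
$\sqrt{Q{\left(b \right)} + \frac{29220}{43750}} = \sqrt{0 + \frac{29220}{43750}} = \sqrt{0 + 29220 \cdot \frac{1}{43750}} = \sqrt{0 + \frac{2922}{4375}} = \sqrt{\frac{2922}{4375}} = \frac{\sqrt{20454}}{175}$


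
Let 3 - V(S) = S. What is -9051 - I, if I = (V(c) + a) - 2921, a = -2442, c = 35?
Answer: -3656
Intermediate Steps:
V(S) = 3 - S
I = -5395 (I = ((3 - 1*35) - 2442) - 2921 = ((3 - 35) - 2442) - 2921 = (-32 - 2442) - 2921 = -2474 - 2921 = -5395)
-9051 - I = -9051 - 1*(-5395) = -9051 + 5395 = -3656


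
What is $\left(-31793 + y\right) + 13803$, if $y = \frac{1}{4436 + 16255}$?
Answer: $- \frac{372231089}{20691} \approx -17990.0$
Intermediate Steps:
$y = \frac{1}{20691} \approx 4.833 \cdot 10^{-5}$
$\left(-31793 + y\right) + 13803 = \left(-31793 + \frac{1}{20691}\right) + 13803 = - \frac{657828962}{20691} + 13803 = - \frac{372231089}{20691}$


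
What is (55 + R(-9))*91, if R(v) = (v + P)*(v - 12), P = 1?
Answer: 20293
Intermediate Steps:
R(v) = (1 + v)*(-12 + v) (R(v) = (v + 1)*(v - 12) = (1 + v)*(-12 + v))
(55 + R(-9))*91 = (55 + (-12 + (-9)² - 11*(-9)))*91 = (55 + (-12 + 81 + 99))*91 = (55 + 168)*91 = 223*91 = 20293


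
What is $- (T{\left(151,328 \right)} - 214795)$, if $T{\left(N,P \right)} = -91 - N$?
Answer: $215037$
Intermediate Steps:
$- (T{\left(151,328 \right)} - 214795) = - (\left(-91 - 151\right) - 214795) = - (-242 - 214795) = \left(-1\right) \left(-215037\right) = 215037$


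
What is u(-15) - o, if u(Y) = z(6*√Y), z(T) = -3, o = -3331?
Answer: 3328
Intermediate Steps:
u(Y) = -3
u(-15) - o = -3 - 1*(-3331) = -3 + 3331 = 3328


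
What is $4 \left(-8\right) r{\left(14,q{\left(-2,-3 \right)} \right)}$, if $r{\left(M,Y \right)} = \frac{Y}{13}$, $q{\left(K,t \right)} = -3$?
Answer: $\frac{96}{13} \approx 7.3846$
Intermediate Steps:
$r{\left(M,Y \right)} = \frac{Y}{13}$ ($r{\left(M,Y \right)} = Y \frac{1}{13} = \frac{Y}{13}$)
$4 \left(-8\right) r{\left(14,q{\left(-2,-3 \right)} \right)} = 4 \left(-8\right) \frac{1}{13} \left(-3\right) = \left(-32\right) \left(- \frac{3}{13}\right) = \frac{96}{13}$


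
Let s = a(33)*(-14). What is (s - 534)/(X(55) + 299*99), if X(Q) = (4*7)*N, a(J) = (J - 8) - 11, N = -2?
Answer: -146/5909 ≈ -0.024708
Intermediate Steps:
a(J) = -19 + J (a(J) = (-8 + J) - 11 = -19 + J)
X(Q) = -56 (X(Q) = (4*7)*(-2) = 28*(-2) = -56)
s = -196 (s = (-19 + 33)*(-14) = 14*(-14) = -196)
(s - 534)/(X(55) + 299*99) = (-196 - 534)/(-56 + 299*99) = -730/(-56 + 29601) = -730/29545 = -730*1/29545 = -146/5909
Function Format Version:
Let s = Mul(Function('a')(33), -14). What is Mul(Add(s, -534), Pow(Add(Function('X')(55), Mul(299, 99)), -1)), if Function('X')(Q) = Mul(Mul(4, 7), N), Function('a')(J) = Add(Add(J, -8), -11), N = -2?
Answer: Rational(-146, 5909) ≈ -0.024708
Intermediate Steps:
Function('a')(J) = Add(-19, J) (Function('a')(J) = Add(Add(-8, J), -11) = Add(-19, J))
Function('X')(Q) = -56 (Function('X')(Q) = Mul(Mul(4, 7), -2) = Mul(28, -2) = -56)
s = -196 (s = Mul(Add(-19, 33), -14) = Mul(14, -14) = -196)
Mul(Add(s, -534), Pow(Add(Function('X')(55), Mul(299, 99)), -1)) = Mul(Add(-196, -534), Pow(Add(-56, Mul(299, 99)), -1)) = Mul(-730, Pow(Add(-56, 29601), -1)) = Mul(-730, Pow(29545, -1)) = Mul(-730, Rational(1, 29545)) = Rational(-146, 5909)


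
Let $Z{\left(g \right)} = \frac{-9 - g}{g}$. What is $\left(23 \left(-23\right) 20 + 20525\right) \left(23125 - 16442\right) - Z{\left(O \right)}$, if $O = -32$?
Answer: $\frac{2126797943}{32} \approx 6.6462 \cdot 10^{7}$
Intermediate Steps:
$Z{\left(g \right)} = \frac{-9 - g}{g}$
$\left(23 \left(-23\right) 20 + 20525\right) \left(23125 - 16442\right) - Z{\left(O \right)} = \left(23 \left(-23\right) 20 + 20525\right) \left(23125 - 16442\right) - \frac{-9 - -32}{-32} = \left(\left(-529\right) 20 + 20525\right) 6683 - - \frac{-9 + 32}{32} = \left(-10580 + 20525\right) 6683 - \left(- \frac{1}{32}\right) 23 = 9945 \cdot 6683 - - \frac{23}{32} = 66462435 + \frac{23}{32} = \frac{2126797943}{32}$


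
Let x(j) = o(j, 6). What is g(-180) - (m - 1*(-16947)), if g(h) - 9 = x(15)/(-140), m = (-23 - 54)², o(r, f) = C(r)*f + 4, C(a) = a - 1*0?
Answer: -1600737/70 ≈ -22868.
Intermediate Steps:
C(a) = a (C(a) = a + 0 = a)
o(r, f) = 4 + f*r (o(r, f) = r*f + 4 = f*r + 4 = 4 + f*r)
x(j) = 4 + 6*j
m = 5929 (m = (-77)² = 5929)
g(h) = 583/70 (g(h) = 9 + (4 + 6*15)/(-140) = 9 + (4 + 90)*(-1/140) = 9 + 94*(-1/140) = 9 - 47/70 = 583/70)
g(-180) - (m - 1*(-16947)) = 583/70 - (5929 - 1*(-16947)) = 583/70 - (5929 + 16947) = 583/70 - 1*22876 = 583/70 - 22876 = -1600737/70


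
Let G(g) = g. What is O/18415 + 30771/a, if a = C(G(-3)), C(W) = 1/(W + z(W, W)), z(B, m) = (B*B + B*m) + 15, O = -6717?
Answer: 16999432233/18415 ≈ 9.2313e+5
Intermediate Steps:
z(B, m) = 15 + B² + B*m (z(B, m) = (B² + B*m) + 15 = 15 + B² + B*m)
C(W) = 1/(15 + W + 2*W²) (C(W) = 1/(W + (15 + W² + W*W)) = 1/(W + (15 + W² + W²)) = 1/(W + (15 + 2*W²)) = 1/(15 + W + 2*W²))
a = 1/30 (a = 1/(15 - 3 + 2*(-3)²) = 1/(15 - 3 + 2*9) = 1/(15 - 3 + 18) = 1/30 ≈ 0.033333)
O/18415 + 30771/a = -6717/18415 + 30771/(1/30) = -6717*1/18415 + 30771*30 = -6717/18415 + 923130 = 16999432233/18415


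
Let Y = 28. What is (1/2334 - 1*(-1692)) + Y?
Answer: 4014481/2334 ≈ 1720.0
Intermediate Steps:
(1/2334 - 1*(-1692)) + Y = (1/2334 - 1*(-1692)) + 28 = (1/2334 + 1692) + 28 = 3949129/2334 + 28 = 4014481/2334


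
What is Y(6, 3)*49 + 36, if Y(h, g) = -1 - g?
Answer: -160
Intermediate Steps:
Y(6, 3)*49 + 36 = (-1 - 1*3)*49 + 36 = (-1 - 3)*49 + 36 = -4*49 + 36 = -196 + 36 = -160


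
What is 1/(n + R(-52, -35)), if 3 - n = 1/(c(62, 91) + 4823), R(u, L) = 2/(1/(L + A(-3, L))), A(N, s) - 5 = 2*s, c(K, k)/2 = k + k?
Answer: -5187/1021840 ≈ -0.0050761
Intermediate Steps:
c(K, k) = 4*k (c(K, k) = 2*(k + k) = 2*(2*k) = 4*k)
A(N, s) = 5 + 2*s
R(u, L) = 10 + 6*L (R(u, L) = 2/(1/(L + (5 + 2*L))) = 2/(1/(5 + 3*L)) = 2*(5 + 3*L) = 10 + 6*L)
n = 15560/5187 (n = 3 - 1/(4*91 + 4823) = 3 - 1/(364 + 4823) = 3 - 1/5187 = 15560/5187 ≈ 2.9998)
1/(n + R(-52, -35)) = 1/(15560/5187 + (10 + 6*(-35))) = 1/(15560/5187 + (10 - 210)) = 1/(15560/5187 - 200) = 1/(-1021840/5187) = -5187/1021840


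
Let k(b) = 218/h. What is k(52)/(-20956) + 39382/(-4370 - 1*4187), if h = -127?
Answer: -52404930979/11386851242 ≈ -4.6022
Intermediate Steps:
k(b) = -218/127 (k(b) = 218/(-127) = 218*(-1/127) = -218/127)
k(52)/(-20956) + 39382/(-4370 - 1*4187) = -218/127/(-20956) + 39382/(-4370 - 1*4187) = -218/127*(-1/20956) + 39382/(-4370 - 4187) = 109/1330706 + 39382/(-8557) = 109/1330706 + 39382*(-1/8557) = 109/1330706 - 39382/8557 = -52404930979/11386851242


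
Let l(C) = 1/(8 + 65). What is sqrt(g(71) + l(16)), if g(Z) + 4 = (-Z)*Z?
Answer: 14*I*sqrt(137167)/73 ≈ 71.028*I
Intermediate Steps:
l(C) = 1/73
g(Z) = -4 - Z**2 (g(Z) = -4 + (-Z)*Z = -4 - Z**2)
sqrt(g(71) + l(16)) = sqrt((-4 - 1*71**2) + 1/73) = sqrt((-4 - 1*5041) + 1/73) = sqrt((-4 - 5041) + 1/73) = sqrt(-5045 + 1/73) = sqrt(-368284/73) = 14*I*sqrt(137167)/73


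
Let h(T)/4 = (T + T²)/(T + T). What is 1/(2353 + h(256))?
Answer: 1/2867 ≈ 0.00034880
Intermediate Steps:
h(T) = 2*(T + T²)/T (h(T) = 4*((T + T²)/(T + T)) = 4*((T + T²)/((2*T))) = 4*((T + T²)*(1/(2*T))) = 4*((T + T²)/(2*T)) = 2*(T + T²)/T)
1/(2353 + h(256)) = 1/(2353 + (2 + 2*256)) = 1/(2353 + (2 + 512)) = 1/(2353 + 514) = 1/2867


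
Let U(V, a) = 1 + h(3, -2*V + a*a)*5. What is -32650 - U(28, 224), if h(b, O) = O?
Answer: -283251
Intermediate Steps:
U(V, a) = 1 - 10*V + 5*a² (U(V, a) = 1 + (-2*V + a*a)*5 = 1 + (-2*V + a²)*5 = 1 + (a² - 2*V)*5 = 1 + (-10*V + 5*a²) = 1 - 10*V + 5*a²)
-32650 - U(28, 224) = -32650 - (1 - 10*28 + 5*224²) = -32650 - (1 - 280 + 5*50176) = -32650 - (1 - 280 + 250880) = -32650 - 1*250601 = -32650 - 250601 = -283251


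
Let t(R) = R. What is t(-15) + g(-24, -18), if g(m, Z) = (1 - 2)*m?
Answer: 9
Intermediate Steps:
g(m, Z) = -m
t(-15) + g(-24, -18) = -15 - 1*(-24) = -15 + 24 = 9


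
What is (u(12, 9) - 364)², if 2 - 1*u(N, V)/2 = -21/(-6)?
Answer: 134689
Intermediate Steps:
u(N, V) = -3 (u(N, V) = 4 - (-42)/(-6) = 4 - (-42)*(-1)/6 = 4 - 2*7/2 = 4 - 7 = -3)
(u(12, 9) - 364)² = (-3 - 364)² = (-367)² = 134689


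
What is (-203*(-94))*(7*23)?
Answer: 3072202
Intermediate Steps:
(-203*(-94))*(7*23) = 19082*161 = 3072202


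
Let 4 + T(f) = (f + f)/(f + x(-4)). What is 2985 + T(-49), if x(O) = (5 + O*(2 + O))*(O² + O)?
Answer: 318869/107 ≈ 2980.1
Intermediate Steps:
x(O) = (5 + O*(2 + O))*(O + O²)
T(f) = -4 + 2*f/(156 + f) (T(f) = -4 + (f + f)/(f - 4*(5 + (-4)³ + 3*(-4)² + 7*(-4))) = -4 + (2*f)/(f - 4*(5 - 64 + 3*16 - 28)) = -4 + (2*f)/(f - 4*(5 - 64 + 48 - 28)) = -4 + (2*f)/(f - 4*(-39)) = -4 + (2*f)/(f + 156) = -4 + (2*f)/(156 + f) = -4 + 2*f/(156 + f))
2985 + T(-49) = 2985 + 2*(-312 - 1*(-49))/(156 - 49) = 2985 + 2*(-312 + 49)/107 = 2985 + 2*(1/107)*(-263) = 2985 - 526/107 = 318869/107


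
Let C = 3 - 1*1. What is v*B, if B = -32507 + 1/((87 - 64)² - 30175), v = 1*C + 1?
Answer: -963702523/9882 ≈ -97521.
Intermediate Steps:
C = 2 (C = 3 - 1 = 2)
v = 3 (v = 1*2 + 1 = 2 + 1 = 3)
B = -963702523/29646 (B = -32507 + 1/(23² - 30175) = -32507 + 1/(529 - 30175) = -32507 + 1/(-29646) = -32507 - 1/29646 = -963702523/29646 ≈ -32507.)
v*B = 3*(-963702523/29646) = -963702523/9882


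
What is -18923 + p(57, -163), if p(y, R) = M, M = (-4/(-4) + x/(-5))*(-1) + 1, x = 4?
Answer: -94611/5 ≈ -18922.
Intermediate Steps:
M = ⅘ (M = (-4/(-4) + 4/(-5))*(-1) + 1 = (-4*(-¼) + 4*(-⅕))*(-1) + 1 = (1 - ⅘)*(-1) + 1 = (⅕)*(-1) + 1 = -⅕ + 1 = ⅘ ≈ 0.80000)
p(y, R) = ⅘
-18923 + p(57, -163) = -18923 + ⅘ = -94611/5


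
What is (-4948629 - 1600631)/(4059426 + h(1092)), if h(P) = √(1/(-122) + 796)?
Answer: -463360118802960/287204373248423 + 6549260*√11847542/2010430612738961 ≈ -1.6133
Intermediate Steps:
h(P) = √11847542/122 (h(P) = √(-1/122 + 796) = √(97111/122) = √11847542/122)
(-4948629 - 1600631)/(4059426 + h(1092)) = (-4948629 - 1600631)/(4059426 + √11847542/122) = -6549260/(4059426 + √11847542/122)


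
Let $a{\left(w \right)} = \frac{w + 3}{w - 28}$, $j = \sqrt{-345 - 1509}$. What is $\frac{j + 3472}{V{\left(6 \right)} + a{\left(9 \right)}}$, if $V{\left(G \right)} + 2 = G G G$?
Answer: $\frac{32984}{2027} + \frac{57 i \sqrt{206}}{4054} \approx 16.272 + 0.2018 i$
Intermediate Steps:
$j = 3 i \sqrt{206}$ ($j = \sqrt{-1854} = 3 i \sqrt{206} \approx 43.058 i$)
$V{\left(G \right)} = -2 + G^{3}$ ($V{\left(G \right)} = -2 + G G G = -2 + G^{2} G = -2 + G^{3}$)
$a{\left(w \right)} = \frac{3 + w}{-28 + w}$
$\frac{j + 3472}{V{\left(6 \right)} + a{\left(9 \right)}} = \frac{3 i \sqrt{206} + 3472}{\left(-2 + 6^{3}\right) + \frac{3 + 9}{-28 + 9}} = \frac{3472 + 3 i \sqrt{206}}{\left(-2 + 216\right) + \frac{1}{-19} \cdot 12} = \frac{3472 + 3 i \sqrt{206}}{214 - \frac{12}{19}} = \frac{3472 + 3 i \sqrt{206}}{\frac{4054}{19}} = \left(3472 + 3 i \sqrt{206}\right) \frac{19}{4054} = \frac{32984}{2027} + \frac{57 i \sqrt{206}}{4054}$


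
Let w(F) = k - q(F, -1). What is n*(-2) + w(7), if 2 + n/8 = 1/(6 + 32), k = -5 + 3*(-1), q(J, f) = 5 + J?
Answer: 220/19 ≈ 11.579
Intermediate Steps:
k = -8 (k = -5 - 3 = -8)
n = -300/19 (n = -16 + 8/(6 + 32) = -16 + 8/38 = -16 + 8*(1/38) = -16 + 4/19 = -300/19 ≈ -15.789)
w(F) = -13 - F (w(F) = -8 - (5 + F) = -8 + (-5 - F) = -13 - F)
n*(-2) + w(7) = -300/19*(-2) + (-13 - 1*7) = 600/19 + (-13 - 7) = 600/19 - 20 = 220/19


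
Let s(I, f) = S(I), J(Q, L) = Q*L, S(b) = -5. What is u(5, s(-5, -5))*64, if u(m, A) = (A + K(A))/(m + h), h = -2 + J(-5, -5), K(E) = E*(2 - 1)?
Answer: -160/7 ≈ -22.857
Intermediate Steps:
J(Q, L) = L*Q
K(E) = E (K(E) = E*1 = E)
s(I, f) = -5
h = 23 (h = -2 - 5*(-5) = -2 + 25 = 23)
u(m, A) = 2*A/(23 + m) (u(m, A) = (A + A)/(m + 23) = (2*A)/(23 + m) = 2*A/(23 + m))
u(5, s(-5, -5))*64 = (2*(-5)/(23 + 5))*64 = (2*(-5)/28)*64 = (2*(-5)*(1/28))*64 = -5/14*64 = -160/7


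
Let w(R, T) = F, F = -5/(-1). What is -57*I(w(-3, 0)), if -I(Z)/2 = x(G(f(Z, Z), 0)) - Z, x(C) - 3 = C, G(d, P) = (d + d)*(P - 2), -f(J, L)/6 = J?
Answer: 13452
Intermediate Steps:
f(J, L) = -6*J
G(d, P) = 2*d*(-2 + P) (G(d, P) = (2*d)*(-2 + P) = 2*d*(-2 + P))
x(C) = 3 + C
F = 5 (F = -5*(-1) = 5)
w(R, T) = 5
I(Z) = -6 - 46*Z (I(Z) = -2*((3 + 2*(-6*Z)*(-2 + 0)) - Z) = -2*((3 + 2*(-6*Z)*(-2)) - Z) = -2*((3 + 24*Z) - Z) = -2*(3 + 23*Z) = -6 - 46*Z)
-57*I(w(-3, 0)) = -57*(-6 - 46*5) = -57*(-6 - 230) = -57*(-236) = 13452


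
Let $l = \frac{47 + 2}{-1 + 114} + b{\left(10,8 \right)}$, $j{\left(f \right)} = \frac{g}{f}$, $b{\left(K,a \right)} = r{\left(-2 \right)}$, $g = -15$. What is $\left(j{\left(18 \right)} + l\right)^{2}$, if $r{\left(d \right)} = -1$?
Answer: $\frac{900601}{459684} \approx 1.9592$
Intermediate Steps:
$b{\left(K,a \right)} = -1$
$j{\left(f \right)} = - \frac{15}{f}$
$l = - \frac{64}{113}$ ($l = \frac{47 + 2}{-1 + 114} - 1 = \frac{49}{113} - 1 = - \frac{64}{113} \approx -0.56637$)
$\left(j{\left(18 \right)} + l\right)^{2} = \left(- \frac{15}{18} - \frac{64}{113}\right)^{2} = \left(\left(-15\right) \frac{1}{18} - \frac{64}{113}\right)^{2} = \left(- \frac{5}{6} - \frac{64}{113}\right)^{2} = \left(- \frac{949}{678}\right)^{2} = \frac{900601}{459684}$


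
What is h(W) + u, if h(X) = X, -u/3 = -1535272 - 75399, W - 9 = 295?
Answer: 4832317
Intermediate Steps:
W = 304 (W = 9 + 295 = 304)
u = 4832013 (u = -3*(-1535272 - 75399) = -3*(-1610671) = 4832013)
h(W) + u = 304 + 4832013 = 4832317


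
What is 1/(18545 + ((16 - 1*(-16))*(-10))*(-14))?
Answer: 1/23025 ≈ 4.3431e-5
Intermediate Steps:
1/(18545 + ((16 - 1*(-16))*(-10))*(-14)) = 1/(18545 + ((16 + 16)*(-10))*(-14)) = 1/(18545 + (32*(-10))*(-14)) = 1/(18545 - 320*(-14)) = 1/(18545 + 4480) = 1/23025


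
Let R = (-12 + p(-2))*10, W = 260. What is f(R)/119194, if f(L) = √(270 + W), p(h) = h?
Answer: √530/119194 ≈ 0.00019315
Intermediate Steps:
R = -140 (R = (-12 - 2)*10 = -14*10 = -140)
f(L) = √530 (f(L) = √(270 + 260) = √530)
f(R)/119194 = √530/119194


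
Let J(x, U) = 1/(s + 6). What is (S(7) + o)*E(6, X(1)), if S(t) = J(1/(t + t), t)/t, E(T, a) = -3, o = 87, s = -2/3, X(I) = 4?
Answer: -29241/112 ≈ -261.08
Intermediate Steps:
s = -2/3 (s = -2*1/3 = -2/3 ≈ -0.66667)
J(x, U) = 3/16 (J(x, U) = 1/(-2/3 + 6) = 1/(16/3) = 3/16)
S(t) = 3/(16*t)
(S(7) + o)*E(6, X(1)) = ((3/16)/7 + 87)*(-3) = ((3/16)*(1/7) + 87)*(-3) = (3/112 + 87)*(-3) = (9747/112)*(-3) = -29241/112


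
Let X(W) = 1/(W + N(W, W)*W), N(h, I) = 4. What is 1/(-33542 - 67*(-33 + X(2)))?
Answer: -10/313377 ≈ -3.1910e-5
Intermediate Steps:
X(W) = 1/(5*W) (X(W) = 1/(W + 4*W) = 1/(5*W))
1/(-33542 - 67*(-33 + X(2))) = 1/(-33542 - 67*(-33 + (⅕)/2)) = 1/(-33542 - 67*(-33 + (⅕)*(½))) = 1/(-33542 - 67*(-33 + ⅒)) = 1/(-33542 - 67*(-329/10)) = 1/(-33542 + 22043/10) = 1/(-313377/10) = -10/313377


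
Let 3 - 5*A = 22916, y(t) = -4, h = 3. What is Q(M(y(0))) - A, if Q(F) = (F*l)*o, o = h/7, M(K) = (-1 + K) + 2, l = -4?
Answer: 160571/35 ≈ 4587.7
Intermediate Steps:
M(K) = 1 + K
o = 3/7 ≈ 0.42857
Q(F) = -12*F/7 (Q(F) = (F*(-4))*(3/7) = -4*F*(3/7) = -12*F/7)
A = -22913/5 (A = ⅗ - ⅕*22916 = ⅗ - 22916/5 = -22913/5 ≈ -4582.6)
Q(M(y(0))) - A = -12*(1 - 4)/7 - 1*(-22913/5) = -12/7*(-3) + 22913/5 = 36/7 + 22913/5 = 160571/35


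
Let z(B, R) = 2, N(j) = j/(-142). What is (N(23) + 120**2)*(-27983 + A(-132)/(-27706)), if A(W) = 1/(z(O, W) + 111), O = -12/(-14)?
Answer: -25591424296546025/63510068 ≈ -4.0295e+8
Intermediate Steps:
N(j) = -j/142 (N(j) = j*(-1/142) = -j/142)
O = 6/7 (O = -12*(-1/14) = 6/7 ≈ 0.85714)
A(W) = 1/113 (A(W) = 1/(2 + 111) = 1/113)
(N(23) + 120**2)*(-27983 + A(-132)/(-27706)) = (-1/142*23 + 120**2)*(-27983 + (1/113)/(-27706)) = (-23/142 + 14400)*(-27983 + (1/113)*(-1/27706)) = 2044777*(-27983 - 1/3130778)/142 = (2044777/142)*(-87608560775/3130778) = -25591424296546025/63510068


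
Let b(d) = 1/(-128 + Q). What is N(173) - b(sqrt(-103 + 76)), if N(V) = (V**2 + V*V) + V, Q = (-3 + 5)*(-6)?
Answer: 8404341/140 ≈ 60031.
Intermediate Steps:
Q = -12 (Q = 2*(-6) = -12)
N(V) = V + 2*V**2 (N(V) = (V**2 + V**2) + V = 2*V**2 + V = V + 2*V**2)
b(d) = -1/140 (b(d) = 1/(-128 - 12) = 1/(-140) = -1/140)
N(173) - b(sqrt(-103 + 76)) = 173*(1 + 2*173) - 1*(-1/140) = 173*(1 + 346) + 1/140 = 173*347 + 1/140 = 60031 + 1/140 = 8404341/140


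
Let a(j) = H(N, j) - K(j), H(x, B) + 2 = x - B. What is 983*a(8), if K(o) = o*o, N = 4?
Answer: -68810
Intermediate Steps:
H(x, B) = -2 + x - B (H(x, B) = -2 + (x - B) = -2 + x - B)
K(o) = o²
a(j) = 2 - j - j² (a(j) = (-2 + 4 - j) - j² = (2 - j) - j² = 2 - j - j²)
983*a(8) = 983*(2 - 1*8 - 1*8²) = 983*(2 - 8 - 1*64) = 983*(2 - 8 - 64) = 983*(-70) = -68810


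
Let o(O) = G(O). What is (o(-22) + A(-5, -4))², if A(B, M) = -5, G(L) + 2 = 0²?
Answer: 49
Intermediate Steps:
G(L) = -2 (G(L) = -2 + 0² = -2 + 0 = -2)
o(O) = -2
(o(-22) + A(-5, -4))² = (-2 - 5)² = (-7)² = 49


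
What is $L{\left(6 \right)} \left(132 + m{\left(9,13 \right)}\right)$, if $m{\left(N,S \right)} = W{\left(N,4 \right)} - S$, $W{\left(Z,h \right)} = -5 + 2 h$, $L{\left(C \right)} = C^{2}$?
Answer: $4392$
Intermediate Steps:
$m{\left(N,S \right)} = 3 - S$ ($m{\left(N,S \right)} = \left(-5 + 2 \cdot 4\right) - S = \left(-5 + 8\right) - S = 3 - S$)
$L{\left(6 \right)} \left(132 + m{\left(9,13 \right)}\right) = 6^{2} \left(132 + \left(3 - 13\right)\right) = 36 \left(132 + \left(3 - 13\right)\right) = 36 \left(132 - 10\right) = 36 \cdot 122 = 4392$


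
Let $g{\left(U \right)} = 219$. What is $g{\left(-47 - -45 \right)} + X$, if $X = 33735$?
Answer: $33954$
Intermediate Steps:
$g{\left(-47 - -45 \right)} + X = 219 + 33735 = 33954$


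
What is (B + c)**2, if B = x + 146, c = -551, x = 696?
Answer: 84681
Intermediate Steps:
B = 842 (B = 696 + 146 = 842)
(B + c)**2 = (842 - 551)**2 = 291**2 = 84681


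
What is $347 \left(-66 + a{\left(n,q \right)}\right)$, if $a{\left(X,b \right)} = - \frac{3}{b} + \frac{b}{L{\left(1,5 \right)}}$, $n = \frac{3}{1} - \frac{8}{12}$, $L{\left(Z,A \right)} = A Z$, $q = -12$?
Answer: $- \frac{472961}{20} \approx -23648.0$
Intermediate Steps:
$n = \frac{7}{3}$ ($n = 3 \cdot 1 - \frac{2}{3} = 3 - \frac{2}{3} = \frac{7}{3} \approx 2.3333$)
$a{\left(X,b \right)} = - \frac{3}{b} + \frac{b}{5}$ ($a{\left(X,b \right)} = - \frac{3}{b} + \frac{b}{5 \cdot 1} = - \frac{3}{b} + \frac{b}{5}$)
$347 \left(-66 + a{\left(n,q \right)}\right) = 347 \left(-66 + \left(- \frac{3}{-12} + \frac{1}{5} \left(-12\right)\right)\right) = 347 \left(-66 - \frac{43}{20}\right) = 347 \left(- \frac{1363}{20}\right) = - \frac{472961}{20}$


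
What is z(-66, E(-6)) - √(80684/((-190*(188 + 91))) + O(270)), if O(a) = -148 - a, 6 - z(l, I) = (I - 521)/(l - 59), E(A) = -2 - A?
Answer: 233/125 - 2*I*√8186681810/8835 ≈ 1.864 - 20.482*I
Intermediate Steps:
z(l, I) = 6 - (-521 + I)/(-59 + l) (z(l, I) = 6 - (I - 521)/(l - 59) = 6 - (-521 + I)/(-59 + l))
z(-66, E(-6)) - √(80684/((-190*(188 + 91))) + O(270)) = (167 - (-2 - 1*(-6)) + 6*(-66))/(-59 - 66) - √(80684/((-190*(188 + 91))) + (-148 - 1*270)) = (167 - (-2 + 6) - 396)/(-125) - √(80684/((-190*279)) + (-148 - 270)) = -(167 - 1*4 - 396)/125 - √(80684/(-53010) - 418) = -(167 - 4 - 396)/125 - √(80684*(-1/53010) - 418) = -1/125*(-233) - √(-40342/26505 - 418) = 233/125 - √(-11119432/26505) = 233/125 - 2*I*√8186681810/8835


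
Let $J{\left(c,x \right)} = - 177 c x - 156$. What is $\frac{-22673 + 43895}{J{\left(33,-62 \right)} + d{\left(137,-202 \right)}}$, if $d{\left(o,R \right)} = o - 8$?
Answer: $\frac{2358}{40235} \approx 0.058606$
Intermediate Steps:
$J{\left(c,x \right)} = -156 - 177 c x$ ($J{\left(c,x \right)} = - 177 c x - 156 = -156 - 177 c x$)
$d{\left(o,R \right)} = -8 + o$ ($d{\left(o,R \right)} = o - 8 = -8 + o$)
$\frac{-22673 + 43895}{J{\left(33,-62 \right)} + d{\left(137,-202 \right)}} = \frac{-22673 + 43895}{\left(-156 - 5841 \left(-62\right)\right) + \left(-8 + 137\right)} = \frac{21222}{\left(-156 + 362142\right) + 129} = \frac{21222}{361986 + 129} = \frac{21222}{362115} = 21222 \cdot \frac{1}{362115} = \frac{2358}{40235}$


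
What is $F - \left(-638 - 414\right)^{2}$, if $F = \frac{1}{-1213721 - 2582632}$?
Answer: $- \frac{4201439050513}{3796353} \approx -1.1067 \cdot 10^{6}$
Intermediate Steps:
$F = - \frac{1}{3796353}$ ($F = \frac{1}{-3796353} = - \frac{1}{3796353} \approx -2.6341 \cdot 10^{-7}$)
$F - \left(-638 - 414\right)^{2} = - \frac{1}{3796353} - \left(-638 - 414\right)^{2} = - \frac{1}{3796353} - \left(-1052\right)^{2} = - \frac{1}{3796353} - 1106704 = - \frac{4201439050513}{3796353}$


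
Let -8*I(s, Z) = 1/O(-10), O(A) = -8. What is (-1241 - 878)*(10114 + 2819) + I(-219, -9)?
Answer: -1753921727/64 ≈ -2.7405e+7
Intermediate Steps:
I(s, Z) = 1/64 (I(s, Z) = -⅛/(-8) = -⅛*(-⅛) = 1/64)
(-1241 - 878)*(10114 + 2819) + I(-219, -9) = (-1241 - 878)*(10114 + 2819) + 1/64 = -2119*12933 + 1/64 = -27405027 + 1/64 = -1753921727/64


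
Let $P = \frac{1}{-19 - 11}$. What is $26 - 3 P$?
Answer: $\frac{261}{10} \approx 26.1$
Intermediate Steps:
$P = - \frac{1}{30}$ ($P = \frac{1}{-30} = - \frac{1}{30} \approx -0.033333$)
$26 - 3 P = 26 - - \frac{1}{10} = 26 + \frac{1}{10} = \frac{261}{10}$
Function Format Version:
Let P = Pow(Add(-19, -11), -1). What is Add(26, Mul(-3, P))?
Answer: Rational(261, 10) ≈ 26.100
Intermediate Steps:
P = Rational(-1, 30) (P = Pow(-30, -1) = Rational(-1, 30) ≈ -0.033333)
Add(26, Mul(-3, P)) = Add(26, Mul(-3, Rational(-1, 30))) = Add(26, Rational(1, 10)) = Rational(261, 10)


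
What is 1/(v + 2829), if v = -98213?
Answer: -1/95384 ≈ -1.0484e-5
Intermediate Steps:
1/(v + 2829) = 1/(-98213 + 2829) = 1/(-95384) = -1/95384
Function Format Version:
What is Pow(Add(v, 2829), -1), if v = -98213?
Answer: Rational(-1, 95384) ≈ -1.0484e-5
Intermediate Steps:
Pow(Add(v, 2829), -1) = Pow(Add(-98213, 2829), -1) = Pow(-95384, -1) = Rational(-1, 95384)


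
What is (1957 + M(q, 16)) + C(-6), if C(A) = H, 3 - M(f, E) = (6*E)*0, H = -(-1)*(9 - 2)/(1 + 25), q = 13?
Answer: 50967/26 ≈ 1960.3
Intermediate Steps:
H = 7/26 (H = -(-1)*7/26 = -1*(-7/26) = 7/26 ≈ 0.26923)
M(f, E) = 3 (M(f, E) = 3 - 6*E*0 = 3 - 1*0 = 3 + 0 = 3)
C(A) = 7/26
(1957 + M(q, 16)) + C(-6) = (1957 + 3) + 7/26 = 1960 + 7/26 = 50967/26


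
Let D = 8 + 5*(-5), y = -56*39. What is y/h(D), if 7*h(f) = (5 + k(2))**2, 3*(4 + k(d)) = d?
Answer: -137592/25 ≈ -5503.7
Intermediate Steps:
y = -2184
k(d) = -4 + d/3
D = -17 (D = 8 - 25 = -17)
h(f) = 25/63 (h(f) = (5 + (-4 + (1/3)*2))**2/7 = (5 + (-4 + 2/3))**2/7 = (5 - 10/3)**2/7 = (5/3)**2/7 = (1/7)*(25/9) = 25/63)
y/h(D) = -2184/25/63 = -2184*63/25 = -137592/25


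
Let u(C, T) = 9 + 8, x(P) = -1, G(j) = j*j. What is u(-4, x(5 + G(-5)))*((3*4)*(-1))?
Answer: -204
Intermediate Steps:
G(j) = j²
u(C, T) = 17
u(-4, x(5 + G(-5)))*((3*4)*(-1)) = 17*((3*4)*(-1)) = 17*(12*(-1)) = 17*(-12) = -204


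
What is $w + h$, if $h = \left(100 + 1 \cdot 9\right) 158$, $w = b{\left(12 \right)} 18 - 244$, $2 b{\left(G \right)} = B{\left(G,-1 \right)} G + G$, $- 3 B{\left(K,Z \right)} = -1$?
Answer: $17122$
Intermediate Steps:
$B{\left(K,Z \right)} = \frac{1}{3}$ ($B{\left(K,Z \right)} = \left(- \frac{1}{3}\right) \left(-1\right) = \frac{1}{3}$)
$b{\left(G \right)} = \frac{2 G}{3}$ ($b{\left(G \right)} = \frac{\frac{G}{3} + G}{2} = \frac{\frac{4}{3} G}{2} = \frac{2 G}{3}$)
$w = -100$ ($w = \frac{2}{3} \cdot 12 \cdot 18 - 244 = 8 \cdot 18 - 244 = 144 - 244 = -100$)
$h = 17222$ ($h = \left(100 + 9\right) 158 = 109 \cdot 158 = 17222$)
$w + h = -100 + 17222 = 17122$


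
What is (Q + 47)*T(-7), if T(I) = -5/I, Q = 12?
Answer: 295/7 ≈ 42.143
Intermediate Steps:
(Q + 47)*T(-7) = (12 + 47)*(-5/(-7)) = 59*(-5*(-1/7)) = 59*(5/7) = 295/7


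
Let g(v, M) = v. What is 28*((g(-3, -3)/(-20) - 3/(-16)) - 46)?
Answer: -25571/20 ≈ -1278.6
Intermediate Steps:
28*((g(-3, -3)/(-20) - 3/(-16)) - 46) = 28*((-3/(-20) - 3/(-16)) - 46) = 28*((-3*(-1/20) - 3*(-1/16)) - 46) = 28*((3/20 + 3/16) - 46) = 28*(27/80 - 46) = 28*(-3653/80) = -25571/20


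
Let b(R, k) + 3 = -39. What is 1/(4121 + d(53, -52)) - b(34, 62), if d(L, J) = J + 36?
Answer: 172411/4105 ≈ 42.000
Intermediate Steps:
b(R, k) = -42 (b(R, k) = -3 - 39 = -42)
d(L, J) = 36 + J
1/(4121 + d(53, -52)) - b(34, 62) = 1/(4121 + (36 - 52)) - 1*(-42) = 1/(4121 - 16) + 42 = 1/4105 + 42 = 172411/4105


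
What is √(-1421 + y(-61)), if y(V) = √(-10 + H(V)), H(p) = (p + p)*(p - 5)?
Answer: √(-1421 + √8042) ≈ 36.487*I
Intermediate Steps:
H(p) = 2*p*(-5 + p) (H(p) = (2*p)*(-5 + p) = 2*p*(-5 + p))
y(V) = √(-10 + 2*V*(-5 + V))
√(-1421 + y(-61)) = √(-1421 + √2*√(-5 - 61*(-5 - 61))) = √(-1421 + √2*√(-5 - 61*(-66))) = √(-1421 + √2*√(-5 + 4026)) = √(-1421 + √2*√4021) = √(-1421 + √8042)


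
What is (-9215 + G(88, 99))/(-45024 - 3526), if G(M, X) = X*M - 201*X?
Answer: 10201/24275 ≈ 0.42023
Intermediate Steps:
G(M, X) = -201*X + M*X (G(M, X) = M*X - 201*X = -201*X + M*X)
(-9215 + G(88, 99))/(-45024 - 3526) = (-9215 + 99*(-201 + 88))/(-45024 - 3526) = (-9215 + 99*(-113))/(-48550) = (-9215 - 11187)*(-1/48550) = -20402*(-1/48550) = 10201/24275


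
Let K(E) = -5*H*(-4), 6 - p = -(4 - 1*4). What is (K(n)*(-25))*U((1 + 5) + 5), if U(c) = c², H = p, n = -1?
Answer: -363000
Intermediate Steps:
p = 6 (p = 6 - (-1)*(4 - 1*4) = 6 - (-1)*(4 - 4) = 6 - (-1)*0 = 6 - 1*0 = 6 + 0 = 6)
H = 6
K(E) = 120 (K(E) = -5*6*(-4) = -30*(-4) = 120)
(K(n)*(-25))*U((1 + 5) + 5) = (120*(-25))*((1 + 5) + 5)² = -3000*(6 + 5)² = -3000*11² = -3000*121 = -363000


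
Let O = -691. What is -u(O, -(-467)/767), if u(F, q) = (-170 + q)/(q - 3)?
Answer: -129923/1834 ≈ -70.841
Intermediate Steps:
u(F, q) = (-170 + q)/(-3 + q)
-u(O, -(-467)/767) = -(-170 - (-467)/767)/(-3 - (-467)/767) = -(-170 - 1*(-467/767))/(-3 - 1*(-467/767)) = -(-170 + 467/767)/(-3 + 467/767) = -(-129923)/((-1834/767)*767) = -(-767)*(-129923)/(1834*767) = -1*129923/1834 = -129923/1834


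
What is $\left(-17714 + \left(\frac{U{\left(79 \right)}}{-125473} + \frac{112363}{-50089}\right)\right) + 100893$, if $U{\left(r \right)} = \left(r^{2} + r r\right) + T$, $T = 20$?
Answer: $\frac{522750076575986}{6284817097} \approx 83177.0$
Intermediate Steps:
$U{\left(r \right)} = 20 + 2 r^{2}$ ($U{\left(r \right)} = \left(r^{2} + r r\right) + 20 = \left(r^{2} + r^{2}\right) + 20 = 2 r^{2} + 20 = 20 + 2 r^{2}$)
$\left(-17714 + \left(\frac{U{\left(79 \right)}}{-125473} + \frac{112363}{-50089}\right)\right) + 100893 = \left(-17714 + \left(\frac{20 + 2 \cdot 79^{2}}{-125473} + \frac{112363}{-50089}\right)\right) + 100893 = \left(-17714 + \left(\left(20 + 2 \cdot 6241\right) \left(- \frac{1}{125473}\right) + 112363 \left(- \frac{1}{50089}\right)\right)\right) + 100893 = \left(-17714 - \left(\frac{112363}{50089} - \left(20 + 12482\right) \left(- \frac{1}{125473}\right)\right)\right) + 100893 = \left(-17714 + \left(12502 \left(- \frac{1}{125473}\right) - \frac{112363}{50089}\right)\right) + 100893 = \left(-17714 - \frac{14724735377}{6284817097}\right) + 100893 = - \frac{111343974791635}{6284817097} + 100893 = \frac{522750076575986}{6284817097}$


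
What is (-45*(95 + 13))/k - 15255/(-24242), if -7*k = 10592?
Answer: 123286725/32096408 ≈ 3.8411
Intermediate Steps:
k = -10592/7 (k = -⅐*10592 = -10592/7 ≈ -1513.1)
(-45*(95 + 13))/k - 15255/(-24242) = (-45*(95 + 13))/(-10592/7) - 15255/(-24242) = -45*108*(-7/10592) - 15255*(-1/24242) = -4860*(-7/10592) + 15255/24242 = 8505/2648 + 15255/24242 = 123286725/32096408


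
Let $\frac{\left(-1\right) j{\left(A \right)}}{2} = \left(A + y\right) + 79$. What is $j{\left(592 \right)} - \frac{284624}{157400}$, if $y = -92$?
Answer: $- \frac{22819228}{19675} \approx -1159.8$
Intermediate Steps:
$j{\left(A \right)} = 26 - 2 A$ ($j{\left(A \right)} = - 2 \left(\left(A - 92\right) + 79\right) = - 2 \left(\left(-92 + A\right) + 79\right) = - 2 \left(-13 + A\right) = 26 - 2 A$)
$j{\left(592 \right)} - \frac{284624}{157400} = \left(26 - 1184\right) - \frac{284624}{157400} = \left(26 - 1184\right) - 284624 \cdot \frac{1}{157400} = -1158 - \frac{35578}{19675} = - \frac{22819228}{19675}$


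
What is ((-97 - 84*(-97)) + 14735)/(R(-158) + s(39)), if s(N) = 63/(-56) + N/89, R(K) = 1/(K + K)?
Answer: -1281666928/38809 ≈ -33025.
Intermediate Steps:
R(K) = 1/(2*K)
s(N) = -9/8 + N/89 (s(N) = 63*(-1/56) + N*(1/89) = -9/8 + N/89)
((-97 - 84*(-97)) + 14735)/(R(-158) + s(39)) = ((-97 - 84*(-97)) + 14735)/((½)/(-158) + (-9/8 + (1/89)*39)) = ((-97 + 8148) + 14735)/((½)*(-1/158) + (-9/8 + 39/89)) = (8051 + 14735)/(-1/316 - 489/712) = 22786/(-38809/56248) = 22786*(-56248/38809) = -1281666928/38809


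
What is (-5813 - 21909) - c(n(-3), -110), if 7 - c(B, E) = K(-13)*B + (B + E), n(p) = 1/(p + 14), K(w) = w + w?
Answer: -306254/11 ≈ -27841.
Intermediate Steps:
K(w) = 2*w
n(p) = 1/(14 + p)
c(B, E) = 7 - E + 25*B (c(B, E) = 7 - ((2*(-13))*B + (B + E)) = 7 - (-26*B + (B + E)) = 7 - (E - 25*B) = 7 + (-E + 25*B) = 7 - E + 25*B)
(-5813 - 21909) - c(n(-3), -110) = (-5813 - 21909) - (7 - 1*(-110) + 25/(14 - 3)) = -27722 - (7 + 110 + 25/11) = -27722 - 1*1312/11 = -27722 - 1312/11 = -306254/11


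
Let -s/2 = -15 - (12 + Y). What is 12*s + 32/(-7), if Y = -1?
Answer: 4336/7 ≈ 619.43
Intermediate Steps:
s = 52 (s = -2*(-15 - (12 - 1)) = -2*(-15 - 1*11) = -2*(-15 - 11) = -2*(-26) = 52)
12*s + 32/(-7) = 12*52 + 32/(-7) = 624 + 32*(-⅐) = 624 - 32/7 = 4336/7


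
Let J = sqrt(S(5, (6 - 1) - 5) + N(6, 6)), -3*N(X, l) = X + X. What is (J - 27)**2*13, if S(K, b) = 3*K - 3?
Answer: 9581 - 1404*sqrt(2) ≈ 7595.4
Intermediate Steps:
N(X, l) = -2*X/3 (N(X, l) = -(X + X)/3 = -2*X/3)
S(K, b) = -3 + 3*K
J = 2*sqrt(2) (J = sqrt((-3 + 3*5) - 2/3*6) = sqrt((-3 + 15) - 4) = sqrt(12 - 4) = sqrt(8) = 2*sqrt(2) ≈ 2.8284)
(J - 27)**2*13 = (2*sqrt(2) - 27)**2*13 = (-27 + 2*sqrt(2))**2*13 = 13*(-27 + 2*sqrt(2))**2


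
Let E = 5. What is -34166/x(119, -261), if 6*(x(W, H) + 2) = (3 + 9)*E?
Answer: -17083/4 ≈ -4270.8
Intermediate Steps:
x(W, H) = 8 (x(W, H) = -2 + ((3 + 9)*5)/6 = -2 + (12*5)/6 = -2 + (1/6)*60 = -2 + 10 = 8)
-34166/x(119, -261) = -34166/8 = -34166*1/8 = -17083/4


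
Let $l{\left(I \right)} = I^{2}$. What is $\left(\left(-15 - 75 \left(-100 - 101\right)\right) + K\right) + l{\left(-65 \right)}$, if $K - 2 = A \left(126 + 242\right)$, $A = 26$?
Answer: $28855$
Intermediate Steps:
$K = 9570$ ($K = 2 + 26 \left(126 + 242\right) = 2 + 26 \cdot 368 = 2 + 9568 = 9570$)
$\left(\left(-15 - 75 \left(-100 - 101\right)\right) + K\right) + l{\left(-65 \right)} = \left(\left(-15 - 75 \left(-100 - 101\right)\right) + 9570\right) + \left(-65\right)^{2} = \left(\left(-15 - -15075\right) + 9570\right) + 4225 = \left(\left(-15 + 15075\right) + 9570\right) + 4225 = \left(15060 + 9570\right) + 4225 = 24630 + 4225 = 28855$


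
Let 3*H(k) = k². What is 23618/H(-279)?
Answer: 23618/25947 ≈ 0.91024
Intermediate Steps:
H(k) = k²/3
23618/H(-279) = 23618/(((⅓)*(-279)²)) = 23618/(((⅓)*77841)) = 23618/25947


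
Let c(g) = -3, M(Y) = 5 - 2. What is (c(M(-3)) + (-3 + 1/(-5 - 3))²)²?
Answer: 187489/4096 ≈ 45.774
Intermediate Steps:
M(Y) = 3
(c(M(-3)) + (-3 + 1/(-5 - 3))²)² = (-3 + (-3 + 1/(-5 - 3))²)² = (-3 + (-3 + 1/(-8))²)² = (-3 + (-3 - ⅛)²)² = (-3 + (-25/8)²)² = (-3 + 625/64)² = (433/64)² = 187489/4096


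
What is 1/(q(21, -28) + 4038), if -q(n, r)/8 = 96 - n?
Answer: 1/3438 ≈ 0.00029087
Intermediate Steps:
q(n, r) = -768 + 8*n (q(n, r) = -8*(96 - n) = -768 + 8*n)
1/(q(21, -28) + 4038) = 1/((-768 + 8*21) + 4038) = 1/((-768 + 168) + 4038) = 1/(-600 + 4038) = 1/3438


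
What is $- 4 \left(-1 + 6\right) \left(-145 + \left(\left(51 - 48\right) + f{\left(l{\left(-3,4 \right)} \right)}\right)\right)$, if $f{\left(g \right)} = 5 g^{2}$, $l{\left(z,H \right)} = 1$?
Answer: $2740$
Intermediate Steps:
$- 4 \left(-1 + 6\right) \left(-145 + \left(\left(51 - 48\right) + f{\left(l{\left(-3,4 \right)} \right)}\right)\right) = - 4 \left(-1 + 6\right) \left(-145 + \left(\left(51 - 48\right) + 5 \cdot 1^{2}\right)\right) = \left(-4\right) 5 \left(-145 + \left(3 + 5 \cdot 1\right)\right) = - 20 \left(-145 + \left(3 + 5\right)\right) = - 20 \left(-145 + 8\right) = \left(-20\right) \left(-137\right) = 2740$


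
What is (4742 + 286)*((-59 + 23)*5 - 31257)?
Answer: -158065236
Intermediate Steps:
(4742 + 286)*((-59 + 23)*5 - 31257) = 5028*(-36*5 - 31257) = 5028*(-180 - 31257) = 5028*(-31437) = -158065236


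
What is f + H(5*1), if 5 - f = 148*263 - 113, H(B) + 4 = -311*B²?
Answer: -46585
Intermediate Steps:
H(B) = -4 - 311*B²
f = -38806 (f = 5 - (148*263 - 113) = 5 - (38924 - 113) = 5 - 1*38811 = 5 - 38811 = -38806)
f + H(5*1) = -38806 + (-4 - 311*(5*1)²) = -38806 + (-4 - 311*5²) = -38806 + (-4 - 311*25) = -38806 + (-4 - 7775) = -38806 - 7779 = -46585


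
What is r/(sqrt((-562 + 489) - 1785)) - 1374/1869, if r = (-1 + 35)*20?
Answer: -458/623 - 340*I*sqrt(1858)/929 ≈ -0.73515 - 15.776*I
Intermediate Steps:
r = 680 (r = 34*20 = 680)
r/(sqrt((-562 + 489) - 1785)) - 1374/1869 = 680/(sqrt((-562 + 489) - 1785)) - 1374/1869 = 680/(sqrt(-73 - 1785)) - 1374*1/1869 = 680/(sqrt(-1858)) - 458/623 = 680/((I*sqrt(1858))) - 458/623 = 680*(-I*sqrt(1858)/1858) - 458/623 = -340*I*sqrt(1858)/929 - 458/623 = -458/623 - 340*I*sqrt(1858)/929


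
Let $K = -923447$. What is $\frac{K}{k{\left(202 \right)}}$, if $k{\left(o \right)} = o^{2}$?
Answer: $- \frac{923447}{40804} \approx -22.631$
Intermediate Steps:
$\frac{K}{k{\left(202 \right)}} = - \frac{923447}{202^{2}} = - \frac{923447}{40804}$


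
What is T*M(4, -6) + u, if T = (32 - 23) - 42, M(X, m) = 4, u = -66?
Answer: -198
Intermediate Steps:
T = -33 (T = 9 - 42 = -33)
T*M(4, -6) + u = -33*4 - 66 = -132 - 66 = -198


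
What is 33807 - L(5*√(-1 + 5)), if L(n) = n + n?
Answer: 33787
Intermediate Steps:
L(n) = 2*n
33807 - L(5*√(-1 + 5)) = 33807 - 2*5*√(-1 + 5) = 33807 - 2*5*√4 = 33807 - 2*5*2 = 33807 - 2*10 = 33807 - 1*20 = 33807 - 20 = 33787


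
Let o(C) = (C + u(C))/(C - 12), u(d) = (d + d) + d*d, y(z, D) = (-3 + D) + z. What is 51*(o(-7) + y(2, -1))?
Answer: -3366/19 ≈ -177.16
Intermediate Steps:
y(z, D) = -3 + D + z
u(d) = d² + 2*d (u(d) = 2*d + d² = d² + 2*d)
o(C) = (C + C*(2 + C))/(-12 + C) (o(C) = (C + C*(2 + C))/(C - 12) = (C + C*(2 + C))/(-12 + C))
51*(o(-7) + y(2, -1)) = 51*(-7*(3 - 7)/(-12 - 7) + (-3 - 1 + 2)) = 51*(-7*(-4)/(-19) - 2) = 51*(-7*(-1/19)*(-4) - 2) = 51*(-28/19 - 2) = 51*(-66/19) = -3366/19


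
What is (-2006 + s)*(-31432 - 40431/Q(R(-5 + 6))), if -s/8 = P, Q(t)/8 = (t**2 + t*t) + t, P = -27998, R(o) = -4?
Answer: -785935195811/112 ≈ -7.0173e+9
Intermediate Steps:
Q(t) = 8*t + 16*t**2 (Q(t) = 8*((t**2 + t*t) + t) = 8*((t**2 + t**2) + t) = 8*(2*t**2 + t) = 8*(t + 2*t**2) = 8*t + 16*t**2)
s = 223984 (s = -8*(-27998) = 223984)
(-2006 + s)*(-31432 - 40431/Q(R(-5 + 6))) = (-2006 + 223984)*(-31432 - 40431*(-1/(32*(1 + 2*(-4))))) = 221978*(-31432 - 40431*(-1/(32*(1 - 8)))) = 221978*(-31432 - 40431/(8*(-4)*(-7))) = 221978*(-31432 - 40431/224) = 221978*(-7081199/224) = -785935195811/112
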